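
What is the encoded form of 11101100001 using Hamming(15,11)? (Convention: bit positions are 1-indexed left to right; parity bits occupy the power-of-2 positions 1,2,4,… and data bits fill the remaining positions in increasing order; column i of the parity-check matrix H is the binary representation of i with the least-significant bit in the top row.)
Codeword c = d · G (mod 2), d = 11101100001:
  c[0] = d·G[:,0] = (11101100001)·(11011010101) mod 2 = 1+1+0+0+1+0+0+0+0+0+1 mod 2 = 0
  c[1] = d·G[:,1] = (11101100001)·(10110110011) mod 2 = 1+0+1+0+0+1+0+0+0+0+1 mod 2 = 0
  c[2] = d·G[:,2] = (11101100001)·(10000000000) mod 2 = 1+0+0+0+0+0+0+0+0+0+0 mod 2 = 1
  c[3] = d·G[:,3] = (11101100001)·(01110001111) mod 2 = 0+1+1+0+0+0+0+0+0+0+1 mod 2 = 1
  c[4] = d·G[:,4] = (11101100001)·(01000000000) mod 2 = 0+1+0+0+0+0+0+0+0+0+0 mod 2 = 1
  c[5] = d·G[:,5] = (11101100001)·(00100000000) mod 2 = 0+0+1+0+0+0+0+0+0+0+0 mod 2 = 1
  c[6] = d·G[:,6] = (11101100001)·(00010000000) mod 2 = 0+0+0+0+0+0+0+0+0+0+0 mod 2 = 0
  c[7] = d·G[:,7] = (11101100001)·(00001111111) mod 2 = 0+0+0+0+1+1+0+0+0+0+1 mod 2 = 1
  c[8] = d·G[:,8] = (11101100001)·(00001000000) mod 2 = 0+0+0+0+1+0+0+0+0+0+0 mod 2 = 1
  c[9] = d·G[:,9] = (11101100001)·(00000100000) mod 2 = 0+0+0+0+0+1+0+0+0+0+0 mod 2 = 1
  c[10] = d·G[:,10] = (11101100001)·(00000010000) mod 2 = 0+0+0+0+0+0+0+0+0+0+0 mod 2 = 0
  c[11] = d·G[:,11] = (11101100001)·(00000001000) mod 2 = 0+0+0+0+0+0+0+0+0+0+0 mod 2 = 0
  c[12] = d·G[:,12] = (11101100001)·(00000000100) mod 2 = 0+0+0+0+0+0+0+0+0+0+0 mod 2 = 0
  c[13] = d·G[:,13] = (11101100001)·(00000000010) mod 2 = 0+0+0+0+0+0+0+0+0+0+0 mod 2 = 0
  c[14] = d·G[:,14] = (11101100001)·(00000000001) mod 2 = 0+0+0+0+0+0+0+0+0+0+1 mod 2 = 1
Codeword = 001111011100001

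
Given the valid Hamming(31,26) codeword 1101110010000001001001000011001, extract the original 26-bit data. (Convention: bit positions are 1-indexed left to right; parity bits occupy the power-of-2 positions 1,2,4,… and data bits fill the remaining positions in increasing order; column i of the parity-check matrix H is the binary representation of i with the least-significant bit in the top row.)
Parity bits occupy power-of-2 positions; data bits are at positions {3,5,6,7,9,10,11,12,13,14,15,17,18,19,20,21,22,23,24,25,26,27,28,29,30,31} (1-indexed).
Extract: c[3]=0 c[5]=1 c[6]=1 c[7]=0 c[9]=1 c[10]=0 c[11]=0 c[12]=0 c[13]=0 c[14]=0 c[15]=0 c[17]=0 c[18]=0 c[19]=1 c[20]=0 c[21]=0 c[22]=1 c[23]=0 c[24]=0 c[25]=0 c[26]=0 c[27]=1 c[28]=1 c[29]=0 c[30]=0 c[31]=1
Data = 01101000000001001000011001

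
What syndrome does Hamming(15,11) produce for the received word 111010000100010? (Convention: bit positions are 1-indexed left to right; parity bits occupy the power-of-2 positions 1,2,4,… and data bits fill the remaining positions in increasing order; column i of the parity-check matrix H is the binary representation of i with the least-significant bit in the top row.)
Syndrome s = H · r^T (mod 2), r = 111010000100010:
  s[0] = (101010101010101)·(111010000100010) mod 2 = 1+0+1+0+1+0+0+0+0+0+0+0+0+0+0 mod 2 = 1
  s[1] = (011001100110011)·(111010000100010) mod 2 = 0+1+1+0+0+0+0+0+0+1+0+0+0+1+0 mod 2 = 0
  s[2] = (000111100001111)·(111010000100010) mod 2 = 0+0+0+0+1+0+0+0+0+0+0+0+0+1+0 mod 2 = 0
  s[3] = (000000011111111)·(111010000100010) mod 2 = 0+0+0+0+0+0+0+0+0+1+0+0+0+1+0 mod 2 = 0
Syndrome = 1000
Non-zero syndrome: error at position 1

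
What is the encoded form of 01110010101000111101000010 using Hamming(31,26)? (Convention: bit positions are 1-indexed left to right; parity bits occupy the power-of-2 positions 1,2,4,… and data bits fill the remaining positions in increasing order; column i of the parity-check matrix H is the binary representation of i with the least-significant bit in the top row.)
Codeword c = d · G (mod 2), d = 01110010101000111101000010:
  c[0] = d·G[:,0] = (01110010101000111101000010)·(11011010101101010101010101) mod 2 = 0+1+0+1+0+0+1+0+1+0+1+0+0+0+0+1+0+1+0+1+0+0+0+0+0+0 mod 2 = 0
  c[1] = d·G[:,1] = (01110010101000111101000010)·(10110110011011001100110011) mod 2 = 0+0+1+1+0+0+1+0+0+0+1+0+0+0+0+0+1+1+0+0+0+0+0+0+1+0 mod 2 = 1
  c[2] = d·G[:,2] = (01110010101000111101000010)·(10000000000000000000000000) mod 2 = 0+0+0+0+0+0+0+0+0+0+0+0+0+0+0+0+0+0+0+0+0+0+0+0+0+0 mod 2 = 0
  c[3] = d·G[:,3] = (01110010101000111101000010)·(01110001111000111100001111) mod 2 = 0+1+1+1+0+0+0+0+1+0+1+0+0+0+1+1+1+1+0+0+0+0+0+0+1+0 mod 2 = 0
  c[4] = d·G[:,4] = (01110010101000111101000010)·(01000000000000000000000000) mod 2 = 0+1+0+0+0+0+0+0+0+0+0+0+0+0+0+0+0+0+0+0+0+0+0+0+0+0 mod 2 = 1
  c[5] = d·G[:,5] = (01110010101000111101000010)·(00100000000000000000000000) mod 2 = 0+0+1+0+0+0+0+0+0+0+0+0+0+0+0+0+0+0+0+0+0+0+0+0+0+0 mod 2 = 1
  c[6] = d·G[:,6] = (01110010101000111101000010)·(00010000000000000000000000) mod 2 = 0+0+0+1+0+0+0+0+0+0+0+0+0+0+0+0+0+0+0+0+0+0+0+0+0+0 mod 2 = 1
  c[7] = d·G[:,7] = (01110010101000111101000010)·(00001111111000000011111111) mod 2 = 0+0+0+0+0+0+1+0+1+0+1+0+0+0+0+0+0+0+0+1+0+0+0+0+1+0 mod 2 = 1
  c[8] = d·G[:,8] = (01110010101000111101000010)·(00001000000000000000000000) mod 2 = 0+0+0+0+0+0+0+0+0+0+0+0+0+0+0+0+0+0+0+0+0+0+0+0+0+0 mod 2 = 0
  c[9] = d·G[:,9] = (01110010101000111101000010)·(00000100000000000000000000) mod 2 = 0+0+0+0+0+0+0+0+0+0+0+0+0+0+0+0+0+0+0+0+0+0+0+0+0+0 mod 2 = 0
  c[10] = d·G[:,10] = (01110010101000111101000010)·(00000010000000000000000000) mod 2 = 0+0+0+0+0+0+1+0+0+0+0+0+0+0+0+0+0+0+0+0+0+0+0+0+0+0 mod 2 = 1
  c[11] = d·G[:,11] = (01110010101000111101000010)·(00000001000000000000000000) mod 2 = 0+0+0+0+0+0+0+0+0+0+0+0+0+0+0+0+0+0+0+0+0+0+0+0+0+0 mod 2 = 0
  c[12] = d·G[:,12] = (01110010101000111101000010)·(00000000100000000000000000) mod 2 = 0+0+0+0+0+0+0+0+1+0+0+0+0+0+0+0+0+0+0+0+0+0+0+0+0+0 mod 2 = 1
  c[13] = d·G[:,13] = (01110010101000111101000010)·(00000000010000000000000000) mod 2 = 0+0+0+0+0+0+0+0+0+0+0+0+0+0+0+0+0+0+0+0+0+0+0+0+0+0 mod 2 = 0
  c[14] = d·G[:,14] = (01110010101000111101000010)·(00000000001000000000000000) mod 2 = 0+0+0+0+0+0+0+0+0+0+1+0+0+0+0+0+0+0+0+0+0+0+0+0+0+0 mod 2 = 1
  c[15] = d·G[:,15] = (01110010101000111101000010)·(00000000000111111111111111) mod 2 = 0+0+0+0+0+0+0+0+0+0+0+0+0+0+1+1+1+1+0+1+0+0+0+0+1+0 mod 2 = 0
  c[16] = d·G[:,16] = (01110010101000111101000010)·(00000000000100000000000000) mod 2 = 0+0+0+0+0+0+0+0+0+0+0+0+0+0+0+0+0+0+0+0+0+0+0+0+0+0 mod 2 = 0
  c[17] = d·G[:,17] = (01110010101000111101000010)·(00000000000010000000000000) mod 2 = 0+0+0+0+0+0+0+0+0+0+0+0+0+0+0+0+0+0+0+0+0+0+0+0+0+0 mod 2 = 0
  c[18] = d·G[:,18] = (01110010101000111101000010)·(00000000000001000000000000) mod 2 = 0+0+0+0+0+0+0+0+0+0+0+0+0+0+0+0+0+0+0+0+0+0+0+0+0+0 mod 2 = 0
  c[19] = d·G[:,19] = (01110010101000111101000010)·(00000000000000100000000000) mod 2 = 0+0+0+0+0+0+0+0+0+0+0+0+0+0+1+0+0+0+0+0+0+0+0+0+0+0 mod 2 = 1
  c[20] = d·G[:,20] = (01110010101000111101000010)·(00000000000000010000000000) mod 2 = 0+0+0+0+0+0+0+0+0+0+0+0+0+0+0+1+0+0+0+0+0+0+0+0+0+0 mod 2 = 1
  c[21] = d·G[:,21] = (01110010101000111101000010)·(00000000000000001000000000) mod 2 = 0+0+0+0+0+0+0+0+0+0+0+0+0+0+0+0+1+0+0+0+0+0+0+0+0+0 mod 2 = 1
  c[22] = d·G[:,22] = (01110010101000111101000010)·(00000000000000000100000000) mod 2 = 0+0+0+0+0+0+0+0+0+0+0+0+0+0+0+0+0+1+0+0+0+0+0+0+0+0 mod 2 = 1
  c[23] = d·G[:,23] = (01110010101000111101000010)·(00000000000000000010000000) mod 2 = 0+0+0+0+0+0+0+0+0+0+0+0+0+0+0+0+0+0+0+0+0+0+0+0+0+0 mod 2 = 0
  c[24] = d·G[:,24] = (01110010101000111101000010)·(00000000000000000001000000) mod 2 = 0+0+0+0+0+0+0+0+0+0+0+0+0+0+0+0+0+0+0+1+0+0+0+0+0+0 mod 2 = 1
  c[25] = d·G[:,25] = (01110010101000111101000010)·(00000000000000000000100000) mod 2 = 0+0+0+0+0+0+0+0+0+0+0+0+0+0+0+0+0+0+0+0+0+0+0+0+0+0 mod 2 = 0
  c[26] = d·G[:,26] = (01110010101000111101000010)·(00000000000000000000010000) mod 2 = 0+0+0+0+0+0+0+0+0+0+0+0+0+0+0+0+0+0+0+0+0+0+0+0+0+0 mod 2 = 0
  c[27] = d·G[:,27] = (01110010101000111101000010)·(00000000000000000000001000) mod 2 = 0+0+0+0+0+0+0+0+0+0+0+0+0+0+0+0+0+0+0+0+0+0+0+0+0+0 mod 2 = 0
  c[28] = d·G[:,28] = (01110010101000111101000010)·(00000000000000000000000100) mod 2 = 0+0+0+0+0+0+0+0+0+0+0+0+0+0+0+0+0+0+0+0+0+0+0+0+0+0 mod 2 = 0
  c[29] = d·G[:,29] = (01110010101000111101000010)·(00000000000000000000000010) mod 2 = 0+0+0+0+0+0+0+0+0+0+0+0+0+0+0+0+0+0+0+0+0+0+0+0+1+0 mod 2 = 1
  c[30] = d·G[:,30] = (01110010101000111101000010)·(00000000000000000000000001) mod 2 = 0+0+0+0+0+0+0+0+0+0+0+0+0+0+0+0+0+0+0+0+0+0+0+0+0+0 mod 2 = 0
Codeword = 0100111100101010000111101000010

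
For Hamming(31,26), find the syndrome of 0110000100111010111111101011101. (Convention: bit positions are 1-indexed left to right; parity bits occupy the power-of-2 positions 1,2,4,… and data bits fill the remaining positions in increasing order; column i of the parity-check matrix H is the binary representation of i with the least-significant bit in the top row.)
Syndrome s = H · r^T (mod 2), r = 0110000100111010111111101011101:
  s[0] = (1010101010101010101010101010101)·(0110000100111010111111101011101) mod 2 = 0+0+1+0+0+0+0+0+0+0+1+0+1+0+1+0+1+0+1+0+1+0+1+0+1+0+1+0+1+0+1 mod 2 = 0
  s[1] = (0110011001100110011001100110011)·(0110000100111010111111101011101) mod 2 = 0+1+1+0+0+0+0+0+0+0+1+0+0+0+1+0+0+1+1+0+0+1+1+0+0+0+1+0+0+0+1 mod 2 = 0
  s[2] = (0001111000011110000111100001111)·(0110000100111010111111101011101) mod 2 = 0+0+0+0+0+0+0+0+0+0+0+1+1+0+1+0+0+0+0+1+1+1+1+0+0+0+0+1+1+0+1 mod 2 = 0
  s[3] = (0000000111111110000000011111111)·(0110000100111010111111101011101) mod 2 = 0+0+0+0+0+0+0+1+0+0+1+1+1+0+1+0+0+0+0+0+0+0+0+0+1+0+1+1+1+0+1 mod 2 = 0
  s[4] = (0000000000000001111111111111111)·(0110000100111010111111101011101) mod 2 = 0+0+0+0+0+0+0+0+0+0+0+0+0+0+0+0+1+1+1+1+1+1+1+0+1+0+1+1+1+0+1 mod 2 = 0
Syndrome = 00000
s = 0: no error detected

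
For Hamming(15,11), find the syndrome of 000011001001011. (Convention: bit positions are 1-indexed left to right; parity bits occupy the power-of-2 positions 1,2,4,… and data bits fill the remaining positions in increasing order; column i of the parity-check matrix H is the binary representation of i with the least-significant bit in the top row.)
Syndrome s = H · r^T (mod 2), r = 000011001001011:
  s[0] = (101010101010101)·(000011001001011) mod 2 = 0+0+0+0+1+0+0+0+1+0+0+0+0+0+1 mod 2 = 1
  s[1] = (011001100110011)·(000011001001011) mod 2 = 0+0+0+0+0+1+0+0+0+0+0+0+0+1+1 mod 2 = 1
  s[2] = (000111100001111)·(000011001001011) mod 2 = 0+0+0+0+1+1+0+0+0+0+0+1+0+1+1 mod 2 = 1
  s[3] = (000000011111111)·(000011001001011) mod 2 = 0+0+0+0+0+0+0+0+1+0+0+1+0+1+1 mod 2 = 0
Syndrome = 1110
Non-zero syndrome: error at position 7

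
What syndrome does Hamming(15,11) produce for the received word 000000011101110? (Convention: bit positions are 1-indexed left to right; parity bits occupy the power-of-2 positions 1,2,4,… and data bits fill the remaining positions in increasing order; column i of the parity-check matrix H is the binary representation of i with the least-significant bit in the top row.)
Syndrome s = H · r^T (mod 2), r = 000000011101110:
  s[0] = (101010101010101)·(000000011101110) mod 2 = 0+0+0+0+0+0+0+0+1+0+0+0+1+0+0 mod 2 = 0
  s[1] = (011001100110011)·(000000011101110) mod 2 = 0+0+0+0+0+0+0+0+0+1+0+0+0+1+0 mod 2 = 0
  s[2] = (000111100001111)·(000000011101110) mod 2 = 0+0+0+0+0+0+0+0+0+0+0+1+1+1+0 mod 2 = 1
  s[3] = (000000011111111)·(000000011101110) mod 2 = 0+0+0+0+0+0+0+1+1+1+0+1+1+1+0 mod 2 = 0
Syndrome = 0010
Non-zero syndrome: error at position 4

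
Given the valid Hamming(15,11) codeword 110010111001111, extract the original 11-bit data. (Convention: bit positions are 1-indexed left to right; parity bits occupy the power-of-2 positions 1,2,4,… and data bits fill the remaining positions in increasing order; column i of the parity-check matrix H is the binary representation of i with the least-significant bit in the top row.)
Parity bits occupy power-of-2 positions; data bits are at positions {3,5,6,7,9,10,11,12,13,14,15} (1-indexed).
Extract: c[3]=0 c[5]=1 c[6]=0 c[7]=1 c[9]=1 c[10]=0 c[11]=0 c[12]=1 c[13]=1 c[14]=1 c[15]=1
Data = 01011001111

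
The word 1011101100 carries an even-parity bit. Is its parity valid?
Sum of all bits: 1+0+1+1+1+0+1+1+0+0 = 6; 6 mod 2 = 0. Result is 0 → valid parity.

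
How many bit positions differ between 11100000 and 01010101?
XOR = 10110101, count of 1s = 5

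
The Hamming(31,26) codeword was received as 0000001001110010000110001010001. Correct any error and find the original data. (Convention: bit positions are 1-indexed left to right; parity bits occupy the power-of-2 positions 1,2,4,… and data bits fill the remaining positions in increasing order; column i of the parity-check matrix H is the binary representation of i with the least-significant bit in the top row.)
Syndrome s = H · r^T (mod 2), r = 0000001001110010000110001010001:
  s[0] = (1010101010101010101010101010101)·(0000001001110010000110001010001) mod 2 = 0+0+0+0+0+0+1+0+0+0+1+0+0+0+1+0+0+0+0+0+1+0+0+0+1+0+1+0+0+0+1 mod 2 = 1
  s[1] = (0110011001100110011001100110011)·(0000001001110010000110001010001) mod 2 = 0+0+0+0+0+0+1+0+0+1+1+0+0+0+1+0+0+0+0+0+0+0+0+0+0+0+1+0+0+0+1 mod 2 = 0
  s[2] = (0001111000011110000111100001111)·(0000001001110010000110001010001) mod 2 = 0+0+0+0+0+0+1+0+0+0+0+1+0+0+1+0+0+0+0+1+1+0+0+0+0+0+0+0+0+0+1 mod 2 = 0
  s[3] = (0000000111111110000000011111111)·(0000001001110010000110001010001) mod 2 = 0+0+0+0+0+0+0+0+0+1+1+1+0+0+1+0+0+0+0+0+0+0+0+0+1+0+1+0+0+0+1 mod 2 = 1
  s[4] = (0000000000000001111111111111111)·(0000001001110010000110001010001) mod 2 = 0+0+0+0+0+0+0+0+0+0+0+0+0+0+0+0+0+0+0+1+1+0+0+0+1+0+1+0+0+0+1 mod 2 = 1
Syndrome = 10011
Column 25 of H equals this syndrome → error at bit 25 (1-indexed).
Flip bit 25: 0000001001110010000110001010001 → 0000001001110010000110000010001
Extract data bits at positions {3,5,6,7,9,10,11,12,13,14,15,17,18,19,20,21,22,23,24,25,26,27,28,29,30,31}: 00010111001000110000010001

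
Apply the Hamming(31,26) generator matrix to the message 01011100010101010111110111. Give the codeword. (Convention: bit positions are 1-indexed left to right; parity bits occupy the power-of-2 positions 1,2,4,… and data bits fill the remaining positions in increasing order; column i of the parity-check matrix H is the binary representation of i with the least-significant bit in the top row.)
Codeword c = d · G (mod 2), d = 01011100010101010111110111:
  c[0] = d·G[:,0] = (01011100010101010111110111)·(11011010101101010101010101) mod 2 = 0+1+0+1+1+0+0+0+0+0+0+1+0+1+0+1+0+1+0+1+0+1+0+1+0+1 mod 2 = 1
  c[1] = d·G[:,1] = (01011100010101010111110111)·(10110110011011001100110011) mod 2 = 0+0+0+1+0+1+0+0+0+1+0+0+0+1+0+0+0+1+0+0+1+1+0+0+1+1 mod 2 = 1
  c[2] = d·G[:,2] = (01011100010101010111110111)·(10000000000000000000000000) mod 2 = 0+0+0+0+0+0+0+0+0+0+0+0+0+0+0+0+0+0+0+0+0+0+0+0+0+0 mod 2 = 0
  c[3] = d·G[:,3] = (01011100010101010111110111)·(01110001111000111100001111) mod 2 = 0+1+0+1+0+0+0+0+0+1+0+0+0+0+0+1+0+1+0+0+0+0+0+1+1+1 mod 2 = 0
  c[4] = d·G[:,4] = (01011100010101010111110111)·(01000000000000000000000000) mod 2 = 0+1+0+0+0+0+0+0+0+0+0+0+0+0+0+0+0+0+0+0+0+0+0+0+0+0 mod 2 = 1
  c[5] = d·G[:,5] = (01011100010101010111110111)·(00100000000000000000000000) mod 2 = 0+0+0+0+0+0+0+0+0+0+0+0+0+0+0+0+0+0+0+0+0+0+0+0+0+0 mod 2 = 0
  c[6] = d·G[:,6] = (01011100010101010111110111)·(00010000000000000000000000) mod 2 = 0+0+0+1+0+0+0+0+0+0+0+0+0+0+0+0+0+0+0+0+0+0+0+0+0+0 mod 2 = 1
  c[7] = d·G[:,7] = (01011100010101010111110111)·(00001111111000000011111111) mod 2 = 0+0+0+0+1+1+0+0+0+1+0+0+0+0+0+0+0+0+1+1+1+1+0+1+1+1 mod 2 = 0
  c[8] = d·G[:,8] = (01011100010101010111110111)·(00001000000000000000000000) mod 2 = 0+0+0+0+1+0+0+0+0+0+0+0+0+0+0+0+0+0+0+0+0+0+0+0+0+0 mod 2 = 1
  c[9] = d·G[:,9] = (01011100010101010111110111)·(00000100000000000000000000) mod 2 = 0+0+0+0+0+1+0+0+0+0+0+0+0+0+0+0+0+0+0+0+0+0+0+0+0+0 mod 2 = 1
  c[10] = d·G[:,10] = (01011100010101010111110111)·(00000010000000000000000000) mod 2 = 0+0+0+0+0+0+0+0+0+0+0+0+0+0+0+0+0+0+0+0+0+0+0+0+0+0 mod 2 = 0
  c[11] = d·G[:,11] = (01011100010101010111110111)·(00000001000000000000000000) mod 2 = 0+0+0+0+0+0+0+0+0+0+0+0+0+0+0+0+0+0+0+0+0+0+0+0+0+0 mod 2 = 0
  c[12] = d·G[:,12] = (01011100010101010111110111)·(00000000100000000000000000) mod 2 = 0+0+0+0+0+0+0+0+0+0+0+0+0+0+0+0+0+0+0+0+0+0+0+0+0+0 mod 2 = 0
  c[13] = d·G[:,13] = (01011100010101010111110111)·(00000000010000000000000000) mod 2 = 0+0+0+0+0+0+0+0+0+1+0+0+0+0+0+0+0+0+0+0+0+0+0+0+0+0 mod 2 = 1
  c[14] = d·G[:,14] = (01011100010101010111110111)·(00000000001000000000000000) mod 2 = 0+0+0+0+0+0+0+0+0+0+0+0+0+0+0+0+0+0+0+0+0+0+0+0+0+0 mod 2 = 0
  c[15] = d·G[:,15] = (01011100010101010111110111)·(00000000000111111111111111) mod 2 = 0+0+0+0+0+0+0+0+0+0+0+1+0+1+0+1+0+1+1+1+1+1+0+1+1+1 mod 2 = 1
  c[16] = d·G[:,16] = (01011100010101010111110111)·(00000000000100000000000000) mod 2 = 0+0+0+0+0+0+0+0+0+0+0+1+0+0+0+0+0+0+0+0+0+0+0+0+0+0 mod 2 = 1
  c[17] = d·G[:,17] = (01011100010101010111110111)·(00000000000010000000000000) mod 2 = 0+0+0+0+0+0+0+0+0+0+0+0+0+0+0+0+0+0+0+0+0+0+0+0+0+0 mod 2 = 0
  c[18] = d·G[:,18] = (01011100010101010111110111)·(00000000000001000000000000) mod 2 = 0+0+0+0+0+0+0+0+0+0+0+0+0+1+0+0+0+0+0+0+0+0+0+0+0+0 mod 2 = 1
  c[19] = d·G[:,19] = (01011100010101010111110111)·(00000000000000100000000000) mod 2 = 0+0+0+0+0+0+0+0+0+0+0+0+0+0+0+0+0+0+0+0+0+0+0+0+0+0 mod 2 = 0
  c[20] = d·G[:,20] = (01011100010101010111110111)·(00000000000000010000000000) mod 2 = 0+0+0+0+0+0+0+0+0+0+0+0+0+0+0+1+0+0+0+0+0+0+0+0+0+0 mod 2 = 1
  c[21] = d·G[:,21] = (01011100010101010111110111)·(00000000000000001000000000) mod 2 = 0+0+0+0+0+0+0+0+0+0+0+0+0+0+0+0+0+0+0+0+0+0+0+0+0+0 mod 2 = 0
  c[22] = d·G[:,22] = (01011100010101010111110111)·(00000000000000000100000000) mod 2 = 0+0+0+0+0+0+0+0+0+0+0+0+0+0+0+0+0+1+0+0+0+0+0+0+0+0 mod 2 = 1
  c[23] = d·G[:,23] = (01011100010101010111110111)·(00000000000000000010000000) mod 2 = 0+0+0+0+0+0+0+0+0+0+0+0+0+0+0+0+0+0+1+0+0+0+0+0+0+0 mod 2 = 1
  c[24] = d·G[:,24] = (01011100010101010111110111)·(00000000000000000001000000) mod 2 = 0+0+0+0+0+0+0+0+0+0+0+0+0+0+0+0+0+0+0+1+0+0+0+0+0+0 mod 2 = 1
  c[25] = d·G[:,25] = (01011100010101010111110111)·(00000000000000000000100000) mod 2 = 0+0+0+0+0+0+0+0+0+0+0+0+0+0+0+0+0+0+0+0+1+0+0+0+0+0 mod 2 = 1
  c[26] = d·G[:,26] = (01011100010101010111110111)·(00000000000000000000010000) mod 2 = 0+0+0+0+0+0+0+0+0+0+0+0+0+0+0+0+0+0+0+0+0+1+0+0+0+0 mod 2 = 1
  c[27] = d·G[:,27] = (01011100010101010111110111)·(00000000000000000000001000) mod 2 = 0+0+0+0+0+0+0+0+0+0+0+0+0+0+0+0+0+0+0+0+0+0+0+0+0+0 mod 2 = 0
  c[28] = d·G[:,28] = (01011100010101010111110111)·(00000000000000000000000100) mod 2 = 0+0+0+0+0+0+0+0+0+0+0+0+0+0+0+0+0+0+0+0+0+0+0+1+0+0 mod 2 = 1
  c[29] = d·G[:,29] = (01011100010101010111110111)·(00000000000000000000000010) mod 2 = 0+0+0+0+0+0+0+0+0+0+0+0+0+0+0+0+0+0+0+0+0+0+0+0+1+0 mod 2 = 1
  c[30] = d·G[:,30] = (01011100010101010111110111)·(00000000000000000000000001) mod 2 = 0+0+0+0+0+0+0+0+0+0+0+0+0+0+0+0+0+0+0+0+0+0+0+0+0+1 mod 2 = 1
Codeword = 1100101011000101101010111110111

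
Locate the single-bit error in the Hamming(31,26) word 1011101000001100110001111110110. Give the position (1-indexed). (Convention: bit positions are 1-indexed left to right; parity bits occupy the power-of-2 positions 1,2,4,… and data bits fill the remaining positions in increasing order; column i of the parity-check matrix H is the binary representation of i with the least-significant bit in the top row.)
Syndrome s = H · r^T (mod 2), r = 1011101000001100110001111110110:
  s[0] = (1010101010101010101010101010101)·(1011101000001100110001111110110) mod 2 = 1+0+1+0+1+0+1+0+0+0+0+0+1+0+0+0+1+0+0+0+0+0+1+0+1+0+1+0+1+0+0 mod 2 = 0
  s[1] = (0110011001100110011001100110011)·(1011101000001100110001111110110) mod 2 = 0+0+1+0+0+0+1+0+0+0+0+0+0+1+0+0+0+1+0+0+0+1+1+0+0+1+1+0+0+1+0 mod 2 = 1
  s[2] = (0001111000011110000111100001111)·(1011101000001100110001111110110) mod 2 = 0+0+0+1+1+0+1+0+0+0+0+0+1+1+0+0+0+0+0+0+0+1+1+0+0+0+0+0+1+1+0 mod 2 = 1
  s[3] = (0000000111111110000000011111111)·(1011101000001100110001111110110) mod 2 = 0+0+0+0+0+0+0+0+0+0+0+0+1+1+0+0+0+0+0+0+0+0+0+1+1+1+1+0+1+1+0 mod 2 = 0
  s[4] = (0000000000000001111111111111111)·(1011101000001100110001111110110) mod 2 = 0+0+0+0+0+0+0+0+0+0+0+0+0+0+0+0+1+1+0+0+0+1+1+1+1+1+1+0+1+1+0 mod 2 = 0
Syndrome = 01100
Column i of H is the binary representation of i, so the syndrome is the binary index of the flipped bit.
Read s = 01100 with s[0] as LSB: 0·2^0 + 1·2^1 + 1·2^2 + 0·2^3 + 0·2^4 = 6.
Error is at bit position 6.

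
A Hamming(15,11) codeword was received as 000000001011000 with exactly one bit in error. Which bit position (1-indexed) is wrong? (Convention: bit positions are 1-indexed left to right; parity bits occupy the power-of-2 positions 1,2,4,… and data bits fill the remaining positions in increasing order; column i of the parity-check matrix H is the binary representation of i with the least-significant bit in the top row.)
Syndrome s = H · r^T (mod 2), r = 000000001011000:
  s[0] = (101010101010101)·(000000001011000) mod 2 = 0+0+0+0+0+0+0+0+1+0+1+0+0+0+0 mod 2 = 0
  s[1] = (011001100110011)·(000000001011000) mod 2 = 0+0+0+0+0+0+0+0+0+0+1+0+0+0+0 mod 2 = 1
  s[2] = (000111100001111)·(000000001011000) mod 2 = 0+0+0+0+0+0+0+0+0+0+0+1+0+0+0 mod 2 = 1
  s[3] = (000000011111111)·(000000001011000) mod 2 = 0+0+0+0+0+0+0+0+1+0+1+1+0+0+0 mod 2 = 1
Syndrome = 0111
Column i of H is the binary representation of i, so the syndrome is the binary index of the flipped bit.
Read s = 0111 with s[0] as LSB: 0·2^0 + 1·2^1 + 1·2^2 + 1·2^3 = 14.
Error is at bit position 14.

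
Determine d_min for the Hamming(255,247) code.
d_min = 3 (every single-error-correcting Hamming code has d_min = 3).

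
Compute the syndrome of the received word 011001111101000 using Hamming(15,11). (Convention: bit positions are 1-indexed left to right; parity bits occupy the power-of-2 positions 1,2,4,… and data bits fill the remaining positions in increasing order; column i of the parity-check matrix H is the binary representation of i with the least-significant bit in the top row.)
Syndrome s = H · r^T (mod 2), r = 011001111101000:
  s[0] = (101010101010101)·(011001111101000) mod 2 = 0+0+1+0+0+0+1+0+1+0+0+0+0+0+0 mod 2 = 1
  s[1] = (011001100110011)·(011001111101000) mod 2 = 0+1+1+0+0+1+1+0+0+1+0+0+0+0+0 mod 2 = 1
  s[2] = (000111100001111)·(011001111101000) mod 2 = 0+0+0+0+0+1+1+0+0+0+0+1+0+0+0 mod 2 = 1
  s[3] = (000000011111111)·(011001111101000) mod 2 = 0+0+0+0+0+0+0+1+1+1+0+1+0+0+0 mod 2 = 0
Syndrome = 1110
Non-zero syndrome: error at position 7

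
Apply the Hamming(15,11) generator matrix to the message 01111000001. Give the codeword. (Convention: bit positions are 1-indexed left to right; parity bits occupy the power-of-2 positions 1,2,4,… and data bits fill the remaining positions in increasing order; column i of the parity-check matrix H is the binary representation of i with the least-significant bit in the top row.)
Codeword c = d · G (mod 2), d = 01111000001:
  c[0] = d·G[:,0] = (01111000001)·(11011010101) mod 2 = 0+1+0+1+1+0+0+0+0+0+1 mod 2 = 0
  c[1] = d·G[:,1] = (01111000001)·(10110110011) mod 2 = 0+0+1+1+0+0+0+0+0+0+1 mod 2 = 1
  c[2] = d·G[:,2] = (01111000001)·(10000000000) mod 2 = 0+0+0+0+0+0+0+0+0+0+0 mod 2 = 0
  c[3] = d·G[:,3] = (01111000001)·(01110001111) mod 2 = 0+1+1+1+0+0+0+0+0+0+1 mod 2 = 0
  c[4] = d·G[:,4] = (01111000001)·(01000000000) mod 2 = 0+1+0+0+0+0+0+0+0+0+0 mod 2 = 1
  c[5] = d·G[:,5] = (01111000001)·(00100000000) mod 2 = 0+0+1+0+0+0+0+0+0+0+0 mod 2 = 1
  c[6] = d·G[:,6] = (01111000001)·(00010000000) mod 2 = 0+0+0+1+0+0+0+0+0+0+0 mod 2 = 1
  c[7] = d·G[:,7] = (01111000001)·(00001111111) mod 2 = 0+0+0+0+1+0+0+0+0+0+1 mod 2 = 0
  c[8] = d·G[:,8] = (01111000001)·(00001000000) mod 2 = 0+0+0+0+1+0+0+0+0+0+0 mod 2 = 1
  c[9] = d·G[:,9] = (01111000001)·(00000100000) mod 2 = 0+0+0+0+0+0+0+0+0+0+0 mod 2 = 0
  c[10] = d·G[:,10] = (01111000001)·(00000010000) mod 2 = 0+0+0+0+0+0+0+0+0+0+0 mod 2 = 0
  c[11] = d·G[:,11] = (01111000001)·(00000001000) mod 2 = 0+0+0+0+0+0+0+0+0+0+0 mod 2 = 0
  c[12] = d·G[:,12] = (01111000001)·(00000000100) mod 2 = 0+0+0+0+0+0+0+0+0+0+0 mod 2 = 0
  c[13] = d·G[:,13] = (01111000001)·(00000000010) mod 2 = 0+0+0+0+0+0+0+0+0+0+0 mod 2 = 0
  c[14] = d·G[:,14] = (01111000001)·(00000000001) mod 2 = 0+0+0+0+0+0+0+0+0+0+1 mod 2 = 1
Codeword = 010011101000001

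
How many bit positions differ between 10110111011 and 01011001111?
XOR = 11101110100, count of 1s = 7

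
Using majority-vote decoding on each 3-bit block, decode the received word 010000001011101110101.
Split into 3-bit blocks and majority-vote each:
  block 1 = 010: 1 ones, 2 zeros → 0
  block 2 = 000: 0 ones, 3 zeros → 0
  block 3 = 001: 1 ones, 2 zeros → 0
  block 4 = 011: 2 ones, 1 zeros → 1
  block 5 = 101: 2 ones, 1 zeros → 1
  block 6 = 110: 2 ones, 1 zeros → 1
  block 7 = 101: 2 ones, 1 zeros → 1
Decoded = 0001111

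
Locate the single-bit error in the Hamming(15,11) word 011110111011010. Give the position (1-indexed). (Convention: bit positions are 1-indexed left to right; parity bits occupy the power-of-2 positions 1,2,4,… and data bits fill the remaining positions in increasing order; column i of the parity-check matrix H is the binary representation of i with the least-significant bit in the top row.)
Syndrome s = H · r^T (mod 2), r = 011110111011010:
  s[0] = (101010101010101)·(011110111011010) mod 2 = 0+0+1+0+1+0+1+0+1+0+1+0+0+0+0 mod 2 = 1
  s[1] = (011001100110011)·(011110111011010) mod 2 = 0+1+1+0+0+0+1+0+0+0+1+0+0+1+0 mod 2 = 1
  s[2] = (000111100001111)·(011110111011010) mod 2 = 0+0+0+1+1+0+1+0+0+0+0+1+0+1+0 mod 2 = 1
  s[3] = (000000011111111)·(011110111011010) mod 2 = 0+0+0+0+0+0+0+1+1+0+1+1+0+1+0 mod 2 = 1
Syndrome = 1111
Column i of H is the binary representation of i, so the syndrome is the binary index of the flipped bit.
Read s = 1111 with s[0] as LSB: 1·2^0 + 1·2^1 + 1·2^2 + 1·2^3 = 15.
Error is at bit position 15.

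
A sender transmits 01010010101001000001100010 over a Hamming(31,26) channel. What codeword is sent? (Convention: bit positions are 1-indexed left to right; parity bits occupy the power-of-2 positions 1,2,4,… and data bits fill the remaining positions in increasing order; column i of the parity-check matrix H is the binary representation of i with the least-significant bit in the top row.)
Codeword c = d · G (mod 2), d = 01010010101001000001100010:
  c[0] = d·G[:,0] = (01010010101001000001100010)·(11011010101101010101010101) mod 2 = 0+1+0+1+0+0+1+0+1+0+1+0+0+1+0+0+0+0+0+1+0+0+0+0+0+0 mod 2 = 1
  c[1] = d·G[:,1] = (01010010101001000001100010)·(10110110011011001100110011) mod 2 = 0+0+0+1+0+0+1+0+0+0+1+0+0+1+0+0+0+0+0+0+1+0+0+0+1+0 mod 2 = 0
  c[2] = d·G[:,2] = (01010010101001000001100010)·(10000000000000000000000000) mod 2 = 0+0+0+0+0+0+0+0+0+0+0+0+0+0+0+0+0+0+0+0+0+0+0+0+0+0 mod 2 = 0
  c[3] = d·G[:,3] = (01010010101001000001100010)·(01110001111000111100001111) mod 2 = 0+1+0+1+0+0+0+0+1+0+1+0+0+0+0+0+0+0+0+0+0+0+0+0+1+0 mod 2 = 1
  c[4] = d·G[:,4] = (01010010101001000001100010)·(01000000000000000000000000) mod 2 = 0+1+0+0+0+0+0+0+0+0+0+0+0+0+0+0+0+0+0+0+0+0+0+0+0+0 mod 2 = 1
  c[5] = d·G[:,5] = (01010010101001000001100010)·(00100000000000000000000000) mod 2 = 0+0+0+0+0+0+0+0+0+0+0+0+0+0+0+0+0+0+0+0+0+0+0+0+0+0 mod 2 = 0
  c[6] = d·G[:,6] = (01010010101001000001100010)·(00010000000000000000000000) mod 2 = 0+0+0+1+0+0+0+0+0+0+0+0+0+0+0+0+0+0+0+0+0+0+0+0+0+0 mod 2 = 1
  c[7] = d·G[:,7] = (01010010101001000001100010)·(00001111111000000011111111) mod 2 = 0+0+0+0+0+0+1+0+1+0+1+0+0+0+0+0+0+0+0+1+1+0+0+0+1+0 mod 2 = 0
  c[8] = d·G[:,8] = (01010010101001000001100010)·(00001000000000000000000000) mod 2 = 0+0+0+0+0+0+0+0+0+0+0+0+0+0+0+0+0+0+0+0+0+0+0+0+0+0 mod 2 = 0
  c[9] = d·G[:,9] = (01010010101001000001100010)·(00000100000000000000000000) mod 2 = 0+0+0+0+0+0+0+0+0+0+0+0+0+0+0+0+0+0+0+0+0+0+0+0+0+0 mod 2 = 0
  c[10] = d·G[:,10] = (01010010101001000001100010)·(00000010000000000000000000) mod 2 = 0+0+0+0+0+0+1+0+0+0+0+0+0+0+0+0+0+0+0+0+0+0+0+0+0+0 mod 2 = 1
  c[11] = d·G[:,11] = (01010010101001000001100010)·(00000001000000000000000000) mod 2 = 0+0+0+0+0+0+0+0+0+0+0+0+0+0+0+0+0+0+0+0+0+0+0+0+0+0 mod 2 = 0
  c[12] = d·G[:,12] = (01010010101001000001100010)·(00000000100000000000000000) mod 2 = 0+0+0+0+0+0+0+0+1+0+0+0+0+0+0+0+0+0+0+0+0+0+0+0+0+0 mod 2 = 1
  c[13] = d·G[:,13] = (01010010101001000001100010)·(00000000010000000000000000) mod 2 = 0+0+0+0+0+0+0+0+0+0+0+0+0+0+0+0+0+0+0+0+0+0+0+0+0+0 mod 2 = 0
  c[14] = d·G[:,14] = (01010010101001000001100010)·(00000000001000000000000000) mod 2 = 0+0+0+0+0+0+0+0+0+0+1+0+0+0+0+0+0+0+0+0+0+0+0+0+0+0 mod 2 = 1
  c[15] = d·G[:,15] = (01010010101001000001100010)·(00000000000111111111111111) mod 2 = 0+0+0+0+0+0+0+0+0+0+0+0+0+1+0+0+0+0+0+1+1+0+0+0+1+0 mod 2 = 0
  c[16] = d·G[:,16] = (01010010101001000001100010)·(00000000000100000000000000) mod 2 = 0+0+0+0+0+0+0+0+0+0+0+0+0+0+0+0+0+0+0+0+0+0+0+0+0+0 mod 2 = 0
  c[17] = d·G[:,17] = (01010010101001000001100010)·(00000000000010000000000000) mod 2 = 0+0+0+0+0+0+0+0+0+0+0+0+0+0+0+0+0+0+0+0+0+0+0+0+0+0 mod 2 = 0
  c[18] = d·G[:,18] = (01010010101001000001100010)·(00000000000001000000000000) mod 2 = 0+0+0+0+0+0+0+0+0+0+0+0+0+1+0+0+0+0+0+0+0+0+0+0+0+0 mod 2 = 1
  c[19] = d·G[:,19] = (01010010101001000001100010)·(00000000000000100000000000) mod 2 = 0+0+0+0+0+0+0+0+0+0+0+0+0+0+0+0+0+0+0+0+0+0+0+0+0+0 mod 2 = 0
  c[20] = d·G[:,20] = (01010010101001000001100010)·(00000000000000010000000000) mod 2 = 0+0+0+0+0+0+0+0+0+0+0+0+0+0+0+0+0+0+0+0+0+0+0+0+0+0 mod 2 = 0
  c[21] = d·G[:,21] = (01010010101001000001100010)·(00000000000000001000000000) mod 2 = 0+0+0+0+0+0+0+0+0+0+0+0+0+0+0+0+0+0+0+0+0+0+0+0+0+0 mod 2 = 0
  c[22] = d·G[:,22] = (01010010101001000001100010)·(00000000000000000100000000) mod 2 = 0+0+0+0+0+0+0+0+0+0+0+0+0+0+0+0+0+0+0+0+0+0+0+0+0+0 mod 2 = 0
  c[23] = d·G[:,23] = (01010010101001000001100010)·(00000000000000000010000000) mod 2 = 0+0+0+0+0+0+0+0+0+0+0+0+0+0+0+0+0+0+0+0+0+0+0+0+0+0 mod 2 = 0
  c[24] = d·G[:,24] = (01010010101001000001100010)·(00000000000000000001000000) mod 2 = 0+0+0+0+0+0+0+0+0+0+0+0+0+0+0+0+0+0+0+1+0+0+0+0+0+0 mod 2 = 1
  c[25] = d·G[:,25] = (01010010101001000001100010)·(00000000000000000000100000) mod 2 = 0+0+0+0+0+0+0+0+0+0+0+0+0+0+0+0+0+0+0+0+1+0+0+0+0+0 mod 2 = 1
  c[26] = d·G[:,26] = (01010010101001000001100010)·(00000000000000000000010000) mod 2 = 0+0+0+0+0+0+0+0+0+0+0+0+0+0+0+0+0+0+0+0+0+0+0+0+0+0 mod 2 = 0
  c[27] = d·G[:,27] = (01010010101001000001100010)·(00000000000000000000001000) mod 2 = 0+0+0+0+0+0+0+0+0+0+0+0+0+0+0+0+0+0+0+0+0+0+0+0+0+0 mod 2 = 0
  c[28] = d·G[:,28] = (01010010101001000001100010)·(00000000000000000000000100) mod 2 = 0+0+0+0+0+0+0+0+0+0+0+0+0+0+0+0+0+0+0+0+0+0+0+0+0+0 mod 2 = 0
  c[29] = d·G[:,29] = (01010010101001000001100010)·(00000000000000000000000010) mod 2 = 0+0+0+0+0+0+0+0+0+0+0+0+0+0+0+0+0+0+0+0+0+0+0+0+1+0 mod 2 = 1
  c[30] = d·G[:,30] = (01010010101001000001100010)·(00000000000000000000000001) mod 2 = 0+0+0+0+0+0+0+0+0+0+0+0+0+0+0+0+0+0+0+0+0+0+0+0+0+0 mod 2 = 0
Codeword = 1001101000101010001000001100010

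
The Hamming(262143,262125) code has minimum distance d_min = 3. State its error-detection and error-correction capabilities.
Detection only: up to d_min − 1 = 2 errors.
Correction: up to ⌊(d_min − 1)/2⌋ = ⌊2/2⌋ = 1 errors.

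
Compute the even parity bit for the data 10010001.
Sum of data bits: 1+0+0+1+0+0+0+1 = 3.
3 mod 2 = 1, so parity bit = 1.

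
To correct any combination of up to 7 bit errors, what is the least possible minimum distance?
Correcting t errors requires d_min ≥ 2t + 1 = 2·7 + 1 = 15.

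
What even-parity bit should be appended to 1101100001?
Sum of data bits: 1+1+0+1+1+0+0+0+0+1 = 5.
5 mod 2 = 1, so parity bit = 1.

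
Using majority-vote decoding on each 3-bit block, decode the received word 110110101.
Split into 3-bit blocks and majority-vote each:
  block 1 = 110: 2 ones, 1 zeros → 1
  block 2 = 110: 2 ones, 1 zeros → 1
  block 3 = 101: 2 ones, 1 zeros → 1
Decoded = 111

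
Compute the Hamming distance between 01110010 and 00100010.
XOR = 01010000, count of 1s = 2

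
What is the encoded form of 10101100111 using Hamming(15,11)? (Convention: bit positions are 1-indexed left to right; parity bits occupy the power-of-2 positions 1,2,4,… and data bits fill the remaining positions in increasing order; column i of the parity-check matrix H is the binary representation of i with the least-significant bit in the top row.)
Codeword c = d · G (mod 2), d = 10101100111:
  c[0] = d·G[:,0] = (10101100111)·(11011010101) mod 2 = 1+0+0+0+1+0+0+0+1+0+1 mod 2 = 0
  c[1] = d·G[:,1] = (10101100111)·(10110110011) mod 2 = 1+0+1+0+0+1+0+0+0+1+1 mod 2 = 1
  c[2] = d·G[:,2] = (10101100111)·(10000000000) mod 2 = 1+0+0+0+0+0+0+0+0+0+0 mod 2 = 1
  c[3] = d·G[:,3] = (10101100111)·(01110001111) mod 2 = 0+0+1+0+0+0+0+0+1+1+1 mod 2 = 0
  c[4] = d·G[:,4] = (10101100111)·(01000000000) mod 2 = 0+0+0+0+0+0+0+0+0+0+0 mod 2 = 0
  c[5] = d·G[:,5] = (10101100111)·(00100000000) mod 2 = 0+0+1+0+0+0+0+0+0+0+0 mod 2 = 1
  c[6] = d·G[:,6] = (10101100111)·(00010000000) mod 2 = 0+0+0+0+0+0+0+0+0+0+0 mod 2 = 0
  c[7] = d·G[:,7] = (10101100111)·(00001111111) mod 2 = 0+0+0+0+1+1+0+0+1+1+1 mod 2 = 1
  c[8] = d·G[:,8] = (10101100111)·(00001000000) mod 2 = 0+0+0+0+1+0+0+0+0+0+0 mod 2 = 1
  c[9] = d·G[:,9] = (10101100111)·(00000100000) mod 2 = 0+0+0+0+0+1+0+0+0+0+0 mod 2 = 1
  c[10] = d·G[:,10] = (10101100111)·(00000010000) mod 2 = 0+0+0+0+0+0+0+0+0+0+0 mod 2 = 0
  c[11] = d·G[:,11] = (10101100111)·(00000001000) mod 2 = 0+0+0+0+0+0+0+0+0+0+0 mod 2 = 0
  c[12] = d·G[:,12] = (10101100111)·(00000000100) mod 2 = 0+0+0+0+0+0+0+0+1+0+0 mod 2 = 1
  c[13] = d·G[:,13] = (10101100111)·(00000000010) mod 2 = 0+0+0+0+0+0+0+0+0+1+0 mod 2 = 1
  c[14] = d·G[:,14] = (10101100111)·(00000000001) mod 2 = 0+0+0+0+0+0+0+0+0+0+1 mod 2 = 1
Codeword = 011001011100111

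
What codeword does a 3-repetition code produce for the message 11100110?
Repeat each bit 3× and concatenate:
1→111  1→111  1→111  0→000  0→000  1→111  1→111  0→000
Codeword = 111111111000000111111000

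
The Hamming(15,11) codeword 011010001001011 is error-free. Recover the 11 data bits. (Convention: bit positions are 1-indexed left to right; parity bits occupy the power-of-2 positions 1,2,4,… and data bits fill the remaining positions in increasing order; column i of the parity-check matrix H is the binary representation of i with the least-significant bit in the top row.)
Parity bits occupy power-of-2 positions; data bits are at positions {3,5,6,7,9,10,11,12,13,14,15} (1-indexed).
Extract: c[3]=1 c[5]=1 c[6]=0 c[7]=0 c[9]=1 c[10]=0 c[11]=0 c[12]=1 c[13]=0 c[14]=1 c[15]=1
Data = 11001001011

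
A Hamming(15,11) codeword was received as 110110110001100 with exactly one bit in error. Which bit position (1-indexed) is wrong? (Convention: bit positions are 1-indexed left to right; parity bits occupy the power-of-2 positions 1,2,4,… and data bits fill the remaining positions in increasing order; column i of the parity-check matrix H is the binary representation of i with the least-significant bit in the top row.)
Syndrome s = H · r^T (mod 2), r = 110110110001100:
  s[0] = (101010101010101)·(110110110001100) mod 2 = 1+0+0+0+1+0+1+0+0+0+0+0+1+0+0 mod 2 = 0
  s[1] = (011001100110011)·(110110110001100) mod 2 = 0+1+0+0+0+0+1+0+0+0+0+0+0+0+0 mod 2 = 0
  s[2] = (000111100001111)·(110110110001100) mod 2 = 0+0+0+1+1+0+1+0+0+0+0+1+1+0+0 mod 2 = 1
  s[3] = (000000011111111)·(110110110001100) mod 2 = 0+0+0+0+0+0+0+1+0+0+0+1+1+0+0 mod 2 = 1
Syndrome = 0011
Column i of H is the binary representation of i, so the syndrome is the binary index of the flipped bit.
Read s = 0011 with s[0] as LSB: 0·2^0 + 0·2^1 + 1·2^2 + 1·2^3 = 12.
Error is at bit position 12.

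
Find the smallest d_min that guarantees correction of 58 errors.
Correcting t errors requires d_min ≥ 2t + 1 = 2·58 + 1 = 117.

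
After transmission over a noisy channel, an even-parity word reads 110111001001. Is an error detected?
Sum of received bits: 1+1+0+1+1+1+0+0+1+0+0+1 = 7; 7 mod 2 = 1. Result is 1 ≠ 0 → error detected.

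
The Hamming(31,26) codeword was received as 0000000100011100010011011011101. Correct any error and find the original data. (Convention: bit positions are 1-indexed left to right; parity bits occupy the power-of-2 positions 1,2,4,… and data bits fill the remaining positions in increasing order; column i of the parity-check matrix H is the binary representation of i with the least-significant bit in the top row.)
Syndrome s = H · r^T (mod 2), r = 0000000100011100010011011011101:
  s[0] = (1010101010101010101010101010101)·(0000000100011100010011011011101) mod 2 = 0+0+0+0+0+0+0+0+0+0+0+0+1+0+0+0+0+0+0+0+1+0+0+0+1+0+1+0+1+0+1 mod 2 = 0
  s[1] = (0110011001100110011001100110011)·(0000000100011100010011011011101) mod 2 = 0+0+0+0+0+0+0+0+0+0+0+0+0+1+0+0+0+1+0+0+0+1+0+0+0+0+1+0+0+0+1 mod 2 = 1
  s[2] = (0001111000011110000111100001111)·(0000000100011100010011011011101) mod 2 = 0+0+0+0+0+0+0+0+0+0+0+1+1+1+0+0+0+0+0+0+1+1+0+0+0+0+0+1+1+0+1 mod 2 = 0
  s[3] = (0000000111111110000000011111111)·(0000000100011100010011011011101) mod 2 = 0+0+0+0+0+0+0+1+0+0+0+1+1+1+0+0+0+0+0+0+0+0+0+1+1+0+1+1+1+0+1 mod 2 = 0
  s[4] = (0000000000000001111111111111111)·(0000000100011100010011011011101) mod 2 = 0+0+0+0+0+0+0+0+0+0+0+0+0+0+0+0+0+1+0+0+1+1+0+1+1+0+1+1+1+0+1 mod 2 = 1
Syndrome = 01001
Column 18 of H equals this syndrome → error at bit 18 (1-indexed).
Flip bit 18: 0000000100011100010011011011101 → 0000000100011100000011011011101
Extract data bits at positions {3,5,6,7,9,10,11,12,13,14,15,17,18,19,20,21,22,23,24,25,26,27,28,29,30,31}: 00000001110000011011011101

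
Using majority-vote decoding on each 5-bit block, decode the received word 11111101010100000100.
Split into 5-bit blocks and majority-vote each:
  block 1 = 11111: 5 ones, 0 zeros → 1
  block 2 = 10101: 3 ones, 2 zeros → 1
  block 3 = 01000: 1 ones, 4 zeros → 0
  block 4 = 00100: 1 ones, 4 zeros → 0
Decoded = 1100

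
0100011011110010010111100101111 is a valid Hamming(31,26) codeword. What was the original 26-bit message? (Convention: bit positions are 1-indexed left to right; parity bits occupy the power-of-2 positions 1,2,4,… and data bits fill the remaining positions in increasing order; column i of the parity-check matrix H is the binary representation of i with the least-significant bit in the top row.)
Parity bits occupy power-of-2 positions; data bits are at positions {3,5,6,7,9,10,11,12,13,14,15,17,18,19,20,21,22,23,24,25,26,27,28,29,30,31} (1-indexed).
Extract: c[3]=0 c[5]=0 c[6]=1 c[7]=1 c[9]=1 c[10]=1 c[11]=1 c[12]=1 c[13]=0 c[14]=0 c[15]=1 c[17]=0 c[18]=1 c[19]=0 c[20]=1 c[21]=1 c[22]=1 c[23]=1 c[24]=0 c[25]=0 c[26]=1 c[27]=0 c[28]=1 c[29]=1 c[30]=1 c[31]=1
Data = 00111111001010111100101111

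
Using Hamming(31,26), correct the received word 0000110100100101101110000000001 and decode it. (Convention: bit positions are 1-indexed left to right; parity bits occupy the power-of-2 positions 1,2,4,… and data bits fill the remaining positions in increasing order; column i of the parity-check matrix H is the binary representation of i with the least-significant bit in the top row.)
Syndrome s = H · r^T (mod 2), r = 0000110100100101101110000000001:
  s[0] = (1010101010101010101010101010101)·(0000110100100101101110000000001) mod 2 = 0+0+0+0+1+0+0+0+0+0+1+0+0+0+0+0+1+0+1+0+1+0+0+0+0+0+0+0+0+0+1 mod 2 = 0
  s[1] = (0110011001100110011001100110011)·(0000110100100101101110000000001) mod 2 = 0+0+0+0+0+1+0+0+0+0+1+0+0+1+0+0+0+0+1+0+0+0+0+0+0+0+0+0+0+0+1 mod 2 = 1
  s[2] = (0001111000011110000111100001111)·(0000110100100101101110000000001) mod 2 = 0+0+0+0+1+1+0+0+0+0+0+0+0+1+0+0+0+0+0+1+1+0+0+0+0+0+0+0+0+0+1 mod 2 = 0
  s[3] = (0000000111111110000000011111111)·(0000110100100101101110000000001) mod 2 = 0+0+0+0+0+0+0+1+0+0+1+0+0+1+0+0+0+0+0+0+0+0+0+0+0+0+0+0+0+0+1 mod 2 = 0
  s[4] = (0000000000000001111111111111111)·(0000110100100101101110000000001) mod 2 = 0+0+0+0+0+0+0+0+0+0+0+0+0+0+0+1+1+0+1+1+1+0+0+0+0+0+0+0+0+0+1 mod 2 = 0
Syndrome = 01000
Column 2 of H equals this syndrome → error at bit 2 (1-indexed).
Flip bit 2: 0000110100100101101110000000001 → 0100110100100101101110000000001
Extract data bits at positions {3,5,6,7,9,10,11,12,13,14,15,17,18,19,20,21,22,23,24,25,26,27,28,29,30,31}: 01100010010101110000000001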